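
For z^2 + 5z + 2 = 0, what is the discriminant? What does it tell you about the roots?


D = b^2 - 4ac = (5)^2 - 4(1)(2) = 25 - 8 = 17
Since D > 0: two distinct irrational roots


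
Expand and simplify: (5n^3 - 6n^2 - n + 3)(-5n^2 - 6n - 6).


Distribute each term of the first polynomial:
  (5n^3)(-5n^2 - 6n - 6) = -25n^5 - 30n^4 - 30n^3
  (-6n^2)(-5n^2 - 6n - 6) = 30n^4 + 36n^3 + 36n^2
  (-n)(-5n^2 - 6n - 6) = 5n^3 + 6n^2 + 6n
  (3)(-5n^2 - 6n - 6) = -15n^2 - 18n - 18
Sum: -25n^5 + 11n^3 + 27n^2 - 12n - 18


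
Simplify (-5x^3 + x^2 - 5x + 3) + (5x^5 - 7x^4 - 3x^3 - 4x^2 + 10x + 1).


Align terms by degree and add:
  -5x^3 + x^2 - 5x + 3
+ 5x^5 - 7x^4 - 3x^3 - 4x^2 + 10x + 1
= 5x^5 - 7x^4 - 8x^3 - 3x^2 + 5x + 4


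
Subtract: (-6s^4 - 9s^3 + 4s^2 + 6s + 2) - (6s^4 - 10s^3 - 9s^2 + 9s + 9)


Distribute the minus sign:
  (-6s^4 - 9s^3 + 4s^2 + 6s + 2)
- (6s^4 - 10s^3 - 9s^2 + 9s + 9)
Negate second polynomial: -6s^4 + 10s^3 + 9s^2 - 9s - 9
Add: -12s^4 + s^3 + 13s^2 - 3s - 7


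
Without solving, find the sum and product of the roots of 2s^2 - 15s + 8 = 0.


For as^2+bs+c=0: sum = -b/a, product = c/a.
a=2, b=-15, c=8
Sum = -(-15)/2 = 15/2
Product = (8)/2 = 4


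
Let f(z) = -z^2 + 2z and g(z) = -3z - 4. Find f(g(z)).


Substitute g(z) into f:
f(g(z)) = -1*(-3z - 4)^2 + 2*(-3z - 4)
(-3z - 4)^2 = 9z^2 + 24z + 16
Expand and combine: -9z^2 - 30z - 24


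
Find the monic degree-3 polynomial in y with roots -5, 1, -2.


p(y) = (y + 5)(y - 1)(y + 2)
Expand: y^3 + 6y^2 + 3y - 10


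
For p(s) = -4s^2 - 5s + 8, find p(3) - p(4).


p(3) = -43
p(4) = -76
p(3) - p(4) = -43 + 76 = 33


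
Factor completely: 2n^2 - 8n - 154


Roots satisfy r1 + r2 = -b/a = 4 and r1*r2 = c/a = -77.
So r1 = -7, r2 = 11.
2n^2 - 8n - 154 = 2(n - r1)(n - r2) = 2(n + 7)(n - 11)


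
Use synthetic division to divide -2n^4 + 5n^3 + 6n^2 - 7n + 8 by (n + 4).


Synthetic division with c = -4. Coefficients: -2, 5, 6, -7, 8
Bring down -2.
  -2 * -4 = 8; 8 + 5 = 13
  13 * -4 = -52; -52 + 6 = -46
  -46 * -4 = 184; 184 - 7 = 177
  177 * -4 = -708; -708 + 8 = -700
Quotient: -2n^3 + 13n^2 - 46n + 177, Remainder: -700


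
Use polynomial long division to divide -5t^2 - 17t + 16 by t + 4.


(-5t^2 - 17t + 16) / (t + 4)
Step 1: -5t * (t + 4) = -5t^2 - 20t; subtract.
Step 2: 3 * (t + 4) = 3t + 12; subtract.
Quotient: -5t + 3, Remainder: 4


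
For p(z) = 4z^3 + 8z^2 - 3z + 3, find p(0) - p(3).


p(0) = 3
p(3) = 174
p(0) - p(3) = 3 - 174 = -171


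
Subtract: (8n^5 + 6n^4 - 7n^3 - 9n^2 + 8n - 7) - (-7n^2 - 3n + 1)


Distribute the minus sign:
  (8n^5 + 6n^4 - 7n^3 - 9n^2 + 8n - 7)
- (-7n^2 - 3n + 1)
Negate second polynomial: 7n^2 + 3n - 1
Add: 8n^5 + 6n^4 - 7n^3 - 2n^2 + 11n - 8


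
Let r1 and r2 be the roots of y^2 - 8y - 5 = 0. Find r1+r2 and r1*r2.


For ay^2+by+c=0: sum = -b/a, product = c/a.
a=1, b=-8, c=-5
Sum = -(-8)/1 = 8
Product = (-5)/1 = -5


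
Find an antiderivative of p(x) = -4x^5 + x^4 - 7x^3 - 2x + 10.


Reverse power rule on each term:
  ∫ -4x^5 dx = -(2/3)x^6
  ∫ x^4 dx = (1/5)x^5
  ∫ -7x^3 dx = -(7/4)x^4
  ∫ -2x dx = -x^2
  ∫ 10 dx = 10x
F(x) = -(2/3)x^6 + (1/5)x^5 - (7/4)x^4 - x^2 + 10x + C


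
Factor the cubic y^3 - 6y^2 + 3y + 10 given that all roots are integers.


Try integer roots (divisors of 10). y=5: p(5)=0.
Divide out (y - 5): quotient is y^2 - y - 2.
Factor the quadratic: (y + 1)(y - 2)
Result: (y - 5)(y + 1)(y - 2)


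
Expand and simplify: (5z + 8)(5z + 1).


Distribute each term of the first polynomial:
  (5z)(5z + 1) = 25z^2 + 5z
  (8)(5z + 1) = 40z + 8
Sum: 25z^2 + 45z + 8


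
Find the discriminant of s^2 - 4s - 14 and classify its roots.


D = b^2 - 4ac = (-4)^2 - 4(1)(-14) = 16 + 56 = 72
Since D > 0: two distinct irrational roots


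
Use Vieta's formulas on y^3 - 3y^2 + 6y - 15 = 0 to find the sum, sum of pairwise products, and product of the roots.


Monic cubic y^3+by^2+cy+d=0: sum=-b, pairwise sum=c, product=-d.
b=-3, c=6, d=-15
r1+r2+r3 = 3
r1r2+r1r3+r2r3 = 6
r1r2r3 = 15


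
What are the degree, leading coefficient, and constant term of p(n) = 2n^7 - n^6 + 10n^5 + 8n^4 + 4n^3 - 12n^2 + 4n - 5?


Highest power of n is 7, with coefficient 2. Constant term is -5.
Degree = 7, leading coefficient = 2, constant term = -5


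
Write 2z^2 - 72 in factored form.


Roots satisfy r1 + r2 = -b/a = 0 and r1*r2 = c/a = -36.
So r1 = -6, r2 = 6.
2z^2 - 72 = 2(z - r1)(z - r2) = 2(z + 6)(z - 6)


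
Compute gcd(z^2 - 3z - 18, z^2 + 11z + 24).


Factor each:
  z^2 - 3z - 18 = (z + 3)(z - 6)
  z^2 + 11z + 24 = (z + 3)(z + 8)
Common monic factor: z + 3


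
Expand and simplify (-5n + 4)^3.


Expand (-5n + 4)^3 by repeated multiplication:
  (-5n + 4)^2 = 25n^2 - 40n + 16
= -125n^3 + 300n^2 - 240n + 64


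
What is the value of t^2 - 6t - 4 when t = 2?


Using direct substitution:
  1 * (2)^2 = 4
  -6 * (2)^1 = -12
  constant: -4
Sum = 4 - 12 - 4 = -12


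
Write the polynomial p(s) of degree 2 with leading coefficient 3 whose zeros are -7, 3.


p(s) = 3(s + 7)(s - 3)
Expand: 3s^2 + 12s - 63


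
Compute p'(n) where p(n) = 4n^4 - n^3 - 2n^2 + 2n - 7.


Apply the power rule term by term:
  d/dn(4n^4) = 16n^3
  d/dn(-n^3) = -3n^2
  d/dn(-2n^2) = -4n
  d/dn(2n) = 2
  d/dn(-7) = 0
p'(n) = 16n^3 - 3n^2 - 4n + 2


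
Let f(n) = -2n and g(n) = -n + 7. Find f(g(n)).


Substitute g(n) into f:
f(g(n)) = -2*(-n + 7)
Expand and combine: 2n - 14


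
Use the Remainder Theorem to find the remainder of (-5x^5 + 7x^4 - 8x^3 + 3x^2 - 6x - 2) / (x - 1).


By the Remainder Theorem, the remainder equals p(1):
  -5*(1)^5 = -5
  7*(1)^4 = 7
  -8*(1)^3 = -8
  3*(1)^2 = 3
  -6*(1)^1 = -6
  constant: -2
Sum: -5 + 7 - 8 + 3 - 6 - 2 = -11


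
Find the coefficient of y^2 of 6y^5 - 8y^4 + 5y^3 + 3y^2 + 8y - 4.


Read off the coefficient of y^2: 3


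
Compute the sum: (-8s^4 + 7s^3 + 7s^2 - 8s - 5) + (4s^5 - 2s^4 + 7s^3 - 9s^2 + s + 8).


Align terms by degree and add:
  -8s^4 + 7s^3 + 7s^2 - 8s - 5
+ 4s^5 - 2s^4 + 7s^3 - 9s^2 + s + 8
= 4s^5 - 10s^4 + 14s^3 - 2s^2 - 7s + 3


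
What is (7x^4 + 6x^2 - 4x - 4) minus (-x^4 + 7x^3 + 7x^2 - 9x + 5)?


Distribute the minus sign:
  (7x^4 + 6x^2 - 4x - 4)
- (-x^4 + 7x^3 + 7x^2 - 9x + 5)
Negate second polynomial: x^4 - 7x^3 - 7x^2 + 9x - 5
Add: 8x^4 - 7x^3 - x^2 + 5x - 9


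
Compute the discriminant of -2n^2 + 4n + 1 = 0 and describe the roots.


D = b^2 - 4ac = (4)^2 - 4(-2)(1) = 16 + 8 = 24
Since D > 0: two distinct irrational roots


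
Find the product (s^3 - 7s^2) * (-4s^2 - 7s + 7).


Distribute each term of the first polynomial:
  (s^3)(-4s^2 - 7s + 7) = -4s^5 - 7s^4 + 7s^3
  (-7s^2)(-4s^2 - 7s + 7) = 28s^4 + 49s^3 - 49s^2
Sum: -4s^5 + 21s^4 + 56s^3 - 49s^2


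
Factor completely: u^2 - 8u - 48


Roots satisfy r1 + r2 = -b/a = 8 and r1*r2 = c/a = -48.
So r1 = -4, r2 = 12.
u^2 - 8u - 48 = (u - r1)(u - r2) = (u + 4)(u - 12)


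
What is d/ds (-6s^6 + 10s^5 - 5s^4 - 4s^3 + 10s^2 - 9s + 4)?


Apply the power rule term by term:
  d/ds(-6s^6) = -36s^5
  d/ds(10s^5) = 50s^4
  d/ds(-5s^4) = -20s^3
  d/ds(-4s^3) = -12s^2
  d/ds(10s^2) = 20s
  d/ds(-9s) = -9
  d/ds(4) = 0
p'(s) = -36s^5 + 50s^4 - 20s^3 - 12s^2 + 20s - 9


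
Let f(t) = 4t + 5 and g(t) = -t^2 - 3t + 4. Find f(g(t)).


Substitute g(t) into f:
f(g(t)) = 4*(-t^2 - 3t + 4) + 5
Expand and combine: -4t^2 - 12t + 21


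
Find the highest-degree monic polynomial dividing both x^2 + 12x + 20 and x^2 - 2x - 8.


Factor each:
  x^2 + 12x + 20 = (x + 2)(x + 10)
  x^2 - 2x - 8 = (x + 2)(x - 4)
Common monic factor: x + 2


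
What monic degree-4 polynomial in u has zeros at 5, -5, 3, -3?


p(u) = (u - 5)(u + 5)(u - 3)(u + 3)
Expand: u^4 - 34u^2 + 225


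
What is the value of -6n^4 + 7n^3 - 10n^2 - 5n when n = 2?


Using direct substitution:
  -6 * (2)^4 = -96
  7 * (2)^3 = 56
  -10 * (2)^2 = -40
  -5 * (2)^1 = -10
  constant: 0
Sum = -96 + 56 - 40 - 10 + 0 = -90


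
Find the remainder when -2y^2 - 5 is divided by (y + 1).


By the Remainder Theorem, the remainder equals p(-1):
  -2*(-1)^2 = -2
  0*(-1)^1 = 0
  constant: -5
Sum: -2 + 0 - 5 = -7


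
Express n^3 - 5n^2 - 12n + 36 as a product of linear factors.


Try integer roots (divisors of 36). n=-3: p(-3)=0.
Divide out (n + 3): quotient is n^2 - 8n + 12.
Factor the quadratic: (n - 6)(n - 2)
Result: (n + 3)(n - 6)(n - 2)


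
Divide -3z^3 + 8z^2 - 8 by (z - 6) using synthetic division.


Synthetic division with c = 6. Coefficients: -3, 8, 0, -8
Bring down -3.
  -3 * 6 = -18; -18 + 8 = -10
  -10 * 6 = -60; -60 + 0 = -60
  -60 * 6 = -360; -360 - 8 = -368
Quotient: -3z^2 - 10z - 60, Remainder: -368


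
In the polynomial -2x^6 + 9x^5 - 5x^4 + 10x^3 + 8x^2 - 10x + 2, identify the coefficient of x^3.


Read off the coefficient of x^3: 10


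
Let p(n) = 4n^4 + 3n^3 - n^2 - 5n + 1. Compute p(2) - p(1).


p(2) = 75
p(1) = 2
p(2) - p(1) = 75 - 2 = 73


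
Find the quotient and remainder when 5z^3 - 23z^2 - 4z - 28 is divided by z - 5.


(5z^3 - 23z^2 - 4z - 28) / (z - 5)
Step 1: 5z^2 * (z - 5) = 5z^3 - 25z^2; subtract.
Step 2: 2z * (z - 5) = 2z^2 - 10z; subtract.
Step 3: 6 * (z - 5) = 6z - 30; subtract.
Quotient: 5z^2 + 2z + 6, Remainder: 2


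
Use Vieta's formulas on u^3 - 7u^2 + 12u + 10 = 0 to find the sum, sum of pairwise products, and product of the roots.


Monic cubic u^3+bu^2+cu+d=0: sum=-b, pairwise sum=c, product=-d.
b=-7, c=12, d=10
r1+r2+r3 = 7
r1r2+r1r3+r2r3 = 12
r1r2r3 = -10


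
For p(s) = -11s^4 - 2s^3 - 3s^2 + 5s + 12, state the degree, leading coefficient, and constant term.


Highest power of s is 4, with coefficient -11. Constant term is 12.
Degree = 4, leading coefficient = -11, constant term = 12


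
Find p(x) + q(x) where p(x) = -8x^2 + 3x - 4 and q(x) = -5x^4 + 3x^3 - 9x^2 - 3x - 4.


Align terms by degree and add:
  -8x^2 + 3x - 4
  -5x^4 + 3x^3 - 9x^2 - 3x - 4
= -5x^4 + 3x^3 - 17x^2 - 8


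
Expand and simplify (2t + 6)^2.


Expand (2t + 6)^2 by repeated multiplication:
= 4t^2 + 24t + 36


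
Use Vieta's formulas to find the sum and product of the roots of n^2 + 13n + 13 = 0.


For an^2+bn+c=0: sum = -b/a, product = c/a.
a=1, b=13, c=13
Sum = -(13)/1 = -13
Product = (13)/1 = 13


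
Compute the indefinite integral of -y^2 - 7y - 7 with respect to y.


Reverse power rule on each term:
  ∫ -y^2 dy = -(1/3)y^3
  ∫ -7y dy = -(7/2)y^2
  ∫ -7 dy = -7y
F(y) = -(1/3)y^3 - (7/2)y^2 - 7y + C


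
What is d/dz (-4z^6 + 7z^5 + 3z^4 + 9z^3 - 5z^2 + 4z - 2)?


Apply the power rule term by term:
  d/dz(-4z^6) = -24z^5
  d/dz(7z^5) = 35z^4
  d/dz(3z^4) = 12z^3
  d/dz(9z^3) = 27z^2
  d/dz(-5z^2) = -10z
  d/dz(4z) = 4
  d/dz(-2) = 0
p'(z) = -24z^5 + 35z^4 + 12z^3 + 27z^2 - 10z + 4


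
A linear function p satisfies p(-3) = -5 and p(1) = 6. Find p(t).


p(t) = mt + b. Using p(-3)=-5, p(1)=6:
m = (-5 - 6)/(-3 - 1) = -11/-4 = 11/4
b = -5 - m*(-3) = -5 + 33/4 = 13/4
p(t) = (11/4)t + (13/4)


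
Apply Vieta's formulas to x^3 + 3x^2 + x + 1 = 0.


Monic cubic x^3+bx^2+cx+d=0: sum=-b, pairwise sum=c, product=-d.
b=3, c=1, d=1
r1+r2+r3 = -3
r1r2+r1r3+r2r3 = 1
r1r2r3 = -1


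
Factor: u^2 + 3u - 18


Roots satisfy r1 + r2 = -b/a = -3 and r1*r2 = c/a = -18.
So r1 = 3, r2 = -6.
u^2 + 3u - 18 = (u - r1)(u - r2) = (u - 3)(u + 6)


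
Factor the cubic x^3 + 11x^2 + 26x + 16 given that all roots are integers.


Try integer roots (divisors of 16). x=-2: p(-2)=0.
Divide out (x + 2): quotient is x^2 + 9x + 8.
Factor the quadratic: (x + 1)(x + 8)
Result: (x + 2)(x + 1)(x + 8)


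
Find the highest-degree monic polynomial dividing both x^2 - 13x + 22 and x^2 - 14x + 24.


Factor each:
  x^2 - 13x + 22 = (x - 2)(x - 11)
  x^2 - 14x + 24 = (x - 2)(x - 12)
Common monic factor: x - 2


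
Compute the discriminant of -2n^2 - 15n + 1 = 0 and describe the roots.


D = b^2 - 4ac = (-15)^2 - 4(-2)(1) = 225 + 8 = 233
Since D > 0: two distinct irrational roots


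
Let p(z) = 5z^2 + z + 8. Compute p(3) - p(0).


p(3) = 56
p(0) = 8
p(3) - p(0) = 56 - 8 = 48


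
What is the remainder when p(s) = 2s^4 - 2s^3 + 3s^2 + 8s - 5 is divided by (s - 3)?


By the Remainder Theorem, the remainder equals p(3):
  2*(3)^4 = 162
  -2*(3)^3 = -54
  3*(3)^2 = 27
  8*(3)^1 = 24
  constant: -5
Sum: 162 - 54 + 27 + 24 - 5 = 154


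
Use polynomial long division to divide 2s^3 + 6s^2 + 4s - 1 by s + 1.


(2s^3 + 6s^2 + 4s - 1) / (s + 1)
Step 1: 2s^2 * (s + 1) = 2s^3 + 2s^2; subtract.
Step 2: 4s * (s + 1) = 4s^2 + 4s; subtract.
Step 3: 0 * (s + 1) = 0; subtract.
Quotient: 2s^2 + 4s, Remainder: -1


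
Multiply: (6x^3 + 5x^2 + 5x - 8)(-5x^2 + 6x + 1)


Distribute each term of the first polynomial:
  (6x^3)(-5x^2 + 6x + 1) = -30x^5 + 36x^4 + 6x^3
  (5x^2)(-5x^2 + 6x + 1) = -25x^4 + 30x^3 + 5x^2
  (5x)(-5x^2 + 6x + 1) = -25x^3 + 30x^2 + 5x
  (-8)(-5x^2 + 6x + 1) = 40x^2 - 48x - 8
Sum: -30x^5 + 11x^4 + 11x^3 + 75x^2 - 43x - 8


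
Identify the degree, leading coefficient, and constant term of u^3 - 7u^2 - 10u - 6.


Highest power of u is 3, with coefficient 1. Constant term is -6.
Degree = 3, leading coefficient = 1, constant term = -6


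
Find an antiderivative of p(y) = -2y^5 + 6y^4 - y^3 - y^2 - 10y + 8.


Reverse power rule on each term:
  ∫ -2y^5 dy = -(1/3)y^6
  ∫ 6y^4 dy = (6/5)y^5
  ∫ -y^3 dy = -(1/4)y^4
  ∫ -y^2 dy = -(1/3)y^3
  ∫ -10y dy = -5y^2
  ∫ 8 dy = 8y
F(y) = -(1/3)y^6 + (6/5)y^5 - (1/4)y^4 - (1/3)y^3 - 5y^2 + 8y + C


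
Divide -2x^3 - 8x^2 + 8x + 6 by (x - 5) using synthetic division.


Synthetic division with c = 5. Coefficients: -2, -8, 8, 6
Bring down -2.
  -2 * 5 = -10; -10 - 8 = -18
  -18 * 5 = -90; -90 + 8 = -82
  -82 * 5 = -410; -410 + 6 = -404
Quotient: -2x^2 - 18x - 82, Remainder: -404


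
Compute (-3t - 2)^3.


Expand (-3t - 2)^3 by repeated multiplication:
  (-3t - 2)^2 = 9t^2 + 12t + 4
= -27t^3 - 54t^2 - 36t - 8


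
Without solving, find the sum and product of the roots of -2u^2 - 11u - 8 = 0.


For au^2+bu+c=0: sum = -b/a, product = c/a.
a=-2, b=-11, c=-8
Sum = -(-11)/-2 = -11/2
Product = (-8)/-2 = 4


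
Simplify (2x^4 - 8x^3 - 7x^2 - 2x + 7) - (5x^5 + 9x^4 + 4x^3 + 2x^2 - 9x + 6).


Distribute the minus sign:
  (2x^4 - 8x^3 - 7x^2 - 2x + 7)
- (5x^5 + 9x^4 + 4x^3 + 2x^2 - 9x + 6)
Negate second polynomial: -5x^5 - 9x^4 - 4x^3 - 2x^2 + 9x - 6
Add: -5x^5 - 7x^4 - 12x^3 - 9x^2 + 7x + 1


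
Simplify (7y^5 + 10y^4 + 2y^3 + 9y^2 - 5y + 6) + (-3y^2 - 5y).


Align terms by degree and add:
  7y^5 + 10y^4 + 2y^3 + 9y^2 - 5y + 6
  -3y^2 - 5y
= 7y^5 + 10y^4 + 2y^3 + 6y^2 - 10y + 6


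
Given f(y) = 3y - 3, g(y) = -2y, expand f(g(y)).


Substitute g(y) into f:
f(g(y)) = 3*(-2y) + (-3)
Expand and combine: -6y - 3


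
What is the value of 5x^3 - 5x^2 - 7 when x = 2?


Using direct substitution:
  5 * (2)^3 = 40
  -5 * (2)^2 = -20
  0 * (2)^1 = 0
  constant: -7
Sum = 40 - 20 + 0 - 7 = 13


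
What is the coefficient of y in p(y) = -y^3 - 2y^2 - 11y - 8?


Read off the coefficient of y: -11


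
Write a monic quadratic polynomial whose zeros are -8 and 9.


p(s) = (s + 8)(s - 9)
Expand: s^2 - s - 72


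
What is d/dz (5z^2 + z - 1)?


Apply the power rule term by term:
  d/dz(5z^2) = 10z
  d/dz(z) = 1
  d/dz(-1) = 0
p'(z) = 10z + 1


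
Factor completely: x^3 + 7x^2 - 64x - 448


Try integer roots (divisors of -448). x=-7: p(-7)=0.
Divide out (x + 7): quotient is x^2 - 64.
Factor the quadratic: (x + 8)(x - 8)
Result: (x + 7)(x + 8)(x - 8)


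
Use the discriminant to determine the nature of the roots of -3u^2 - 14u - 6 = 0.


D = b^2 - 4ac = (-14)^2 - 4(-3)(-6) = 196 - 72 = 124
Since D > 0: two distinct irrational roots


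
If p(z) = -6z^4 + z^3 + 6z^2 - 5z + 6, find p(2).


Using direct substitution:
  -6 * (2)^4 = -96
  1 * (2)^3 = 8
  6 * (2)^2 = 24
  -5 * (2)^1 = -10
  constant: 6
Sum = -96 + 8 + 24 - 10 + 6 = -68


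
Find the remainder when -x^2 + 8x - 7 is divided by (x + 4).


By the Remainder Theorem, the remainder equals p(-4):
  -1*(-4)^2 = -16
  8*(-4)^1 = -32
  constant: -7
Sum: -16 - 32 - 7 = -55


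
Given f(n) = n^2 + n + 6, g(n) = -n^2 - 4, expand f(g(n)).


Substitute g(n) into f:
f(g(n)) = 1*(-n^2 - 4)^2 + 1*(-n^2 - 4) + 6
(-n^2 - 4)^2 = n^4 + 8n^2 + 16
Expand and combine: n^4 + 7n^2 + 18


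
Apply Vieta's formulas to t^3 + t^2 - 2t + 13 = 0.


Monic cubic t^3+bt^2+ct+d=0: sum=-b, pairwise sum=c, product=-d.
b=1, c=-2, d=13
r1+r2+r3 = -1
r1r2+r1r3+r2r3 = -2
r1r2r3 = -13


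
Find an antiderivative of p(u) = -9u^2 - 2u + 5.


Reverse power rule on each term:
  ∫ -9u^2 du = -3u^3
  ∫ -2u du = -u^2
  ∫ 5 du = 5u
F(u) = -3u^3 - u^2 + 5u + C


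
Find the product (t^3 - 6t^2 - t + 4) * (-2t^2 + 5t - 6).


Distribute each term of the first polynomial:
  (t^3)(-2t^2 + 5t - 6) = -2t^5 + 5t^4 - 6t^3
  (-6t^2)(-2t^2 + 5t - 6) = 12t^4 - 30t^3 + 36t^2
  (-t)(-2t^2 + 5t - 6) = 2t^3 - 5t^2 + 6t
  (4)(-2t^2 + 5t - 6) = -8t^2 + 20t - 24
Sum: -2t^5 + 17t^4 - 34t^3 + 23t^2 + 26t - 24


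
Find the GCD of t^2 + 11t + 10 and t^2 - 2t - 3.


Factor each:
  t^2 + 11t + 10 = (t + 1)(t + 10)
  t^2 - 2t - 3 = (t + 1)(t - 3)
Common monic factor: t + 1


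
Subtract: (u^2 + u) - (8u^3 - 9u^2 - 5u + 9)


Distribute the minus sign:
  (u^2 + u)
- (8u^3 - 9u^2 - 5u + 9)
Negate second polynomial: -8u^3 + 9u^2 + 5u - 9
Add: -8u^3 + 10u^2 + 6u - 9


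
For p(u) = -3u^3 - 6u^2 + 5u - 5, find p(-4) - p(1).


p(-4) = 71
p(1) = -9
p(-4) - p(1) = 71 + 9 = 80


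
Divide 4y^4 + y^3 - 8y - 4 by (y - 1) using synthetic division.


Synthetic division with c = 1. Coefficients: 4, 1, 0, -8, -4
Bring down 4.
  4 * 1 = 4; 4 + 1 = 5
  5 * 1 = 5; 5 + 0 = 5
  5 * 1 = 5; 5 - 8 = -3
  -3 * 1 = -3; -3 - 4 = -7
Quotient: 4y^3 + 5y^2 + 5y - 3, Remainder: -7


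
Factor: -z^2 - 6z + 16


Roots satisfy r1 + r2 = -b/a = -6 and r1*r2 = c/a = -16.
So r1 = 2, r2 = -8.
-z^2 - 6z + 16 = -(z - r1)(z - r2) = -(z - 2)(z + 8)


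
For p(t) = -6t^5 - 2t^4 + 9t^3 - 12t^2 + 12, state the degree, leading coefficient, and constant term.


Highest power of t is 5, with coefficient -6. Constant term is 12.
Degree = 5, leading coefficient = -6, constant term = 12


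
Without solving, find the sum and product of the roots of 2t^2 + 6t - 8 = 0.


For at^2+bt+c=0: sum = -b/a, product = c/a.
a=2, b=6, c=-8
Sum = -(6)/2 = -3
Product = (-8)/2 = -4


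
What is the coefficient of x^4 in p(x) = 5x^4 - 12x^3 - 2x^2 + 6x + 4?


Read off the coefficient of x^4: 5


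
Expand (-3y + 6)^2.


Expand (-3y + 6)^2 by repeated multiplication:
= 9y^2 - 36y + 36


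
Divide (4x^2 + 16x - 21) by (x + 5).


(4x^2 + 16x - 21) / (x + 5)
Step 1: 4x * (x + 5) = 4x^2 + 20x; subtract.
Step 2: -4 * (x + 5) = -4x - 20; subtract.
Quotient: 4x - 4, Remainder: -1


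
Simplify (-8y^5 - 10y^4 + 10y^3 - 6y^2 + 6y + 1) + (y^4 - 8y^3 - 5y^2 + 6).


Align terms by degree and add:
  -8y^5 - 10y^4 + 10y^3 - 6y^2 + 6y + 1
+ y^4 - 8y^3 - 5y^2 + 6
= -8y^5 - 9y^4 + 2y^3 - 11y^2 + 6y + 7


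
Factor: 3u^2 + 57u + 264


Roots satisfy r1 + r2 = -b/a = -19 and r1*r2 = c/a = 88.
So r1 = -11, r2 = -8.
3u^2 + 57u + 264 = 3(u - r1)(u - r2) = 3(u + 11)(u + 8)


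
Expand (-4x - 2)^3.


Expand (-4x - 2)^3 by repeated multiplication:
  (-4x - 2)^2 = 16x^2 + 16x + 4
= -64x^3 - 96x^2 - 48x - 8


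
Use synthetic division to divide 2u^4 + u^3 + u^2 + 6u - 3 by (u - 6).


Synthetic division with c = 6. Coefficients: 2, 1, 1, 6, -3
Bring down 2.
  2 * 6 = 12; 12 + 1 = 13
  13 * 6 = 78; 78 + 1 = 79
  79 * 6 = 474; 474 + 6 = 480
  480 * 6 = 2880; 2880 - 3 = 2877
Quotient: 2u^3 + 13u^2 + 79u + 480, Remainder: 2877


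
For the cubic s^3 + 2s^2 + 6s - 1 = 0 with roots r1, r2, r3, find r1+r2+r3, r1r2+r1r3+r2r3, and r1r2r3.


Monic cubic s^3+bs^2+cs+d=0: sum=-b, pairwise sum=c, product=-d.
b=2, c=6, d=-1
r1+r2+r3 = -2
r1r2+r1r3+r2r3 = 6
r1r2r3 = 1


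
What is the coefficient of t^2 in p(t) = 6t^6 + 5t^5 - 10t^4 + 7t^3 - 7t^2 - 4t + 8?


Read off the coefficient of t^2: -7


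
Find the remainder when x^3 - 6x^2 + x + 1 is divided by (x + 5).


By the Remainder Theorem, the remainder equals p(-5):
  1*(-5)^3 = -125
  -6*(-5)^2 = -150
  1*(-5)^1 = -5
  constant: 1
Sum: -125 - 150 - 5 + 1 = -279


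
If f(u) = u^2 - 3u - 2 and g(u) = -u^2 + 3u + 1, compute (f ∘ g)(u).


Substitute g(u) into f:
f(g(u)) = 1*(-u^2 + 3u + 1)^2 + (-3)*(-u^2 + 3u + 1) + (-2)
(-u^2 + 3u + 1)^2 = u^4 - 6u^3 + 7u^2 + 6u + 1
Expand and combine: u^4 - 6u^3 + 10u^2 - 3u - 4


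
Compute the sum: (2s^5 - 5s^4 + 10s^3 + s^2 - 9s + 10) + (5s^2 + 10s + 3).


Align terms by degree and add:
  2s^5 - 5s^4 + 10s^3 + s^2 - 9s + 10
+ 5s^2 + 10s + 3
= 2s^5 - 5s^4 + 10s^3 + 6s^2 + s + 13


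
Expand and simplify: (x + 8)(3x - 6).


Distribute each term of the first polynomial:
  (x)(3x - 6) = 3x^2 - 6x
  (8)(3x - 6) = 24x - 48
Sum: 3x^2 + 18x - 48


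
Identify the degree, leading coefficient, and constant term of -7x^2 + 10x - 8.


Highest power of x is 2, with coefficient -7. Constant term is -8.
Degree = 2, leading coefficient = -7, constant term = -8


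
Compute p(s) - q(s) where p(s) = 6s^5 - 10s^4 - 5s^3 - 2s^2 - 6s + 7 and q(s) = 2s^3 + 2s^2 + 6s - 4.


Distribute the minus sign:
  (6s^5 - 10s^4 - 5s^3 - 2s^2 - 6s + 7)
- (2s^3 + 2s^2 + 6s - 4)
Negate second polynomial: -2s^3 - 2s^2 - 6s + 4
Add: 6s^5 - 10s^4 - 7s^3 - 4s^2 - 12s + 11


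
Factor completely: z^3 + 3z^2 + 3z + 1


Try integer roots (divisors of 1). z=-1: p(-1)=0.
Divide out (z + 1): quotient is z^2 + 2z + 1.
Factor the quadratic: (z + 1)(z + 1)
Result: (z + 1)(z + 1)(z + 1)


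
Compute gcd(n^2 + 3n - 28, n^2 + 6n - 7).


Factor each:
  n^2 + 3n - 28 = (n + 7)(n - 4)
  n^2 + 6n - 7 = (n + 7)(n - 1)
Common monic factor: n + 7


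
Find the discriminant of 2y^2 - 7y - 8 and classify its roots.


D = b^2 - 4ac = (-7)^2 - 4(2)(-8) = 49 + 64 = 113
Since D > 0: two distinct irrational roots


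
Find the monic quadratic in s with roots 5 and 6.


p(s) = (s - 5)(s - 6)
Expand: s^2 - 11s + 30


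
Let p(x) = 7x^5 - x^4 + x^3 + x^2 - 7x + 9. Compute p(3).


Using direct substitution:
  7 * (3)^5 = 1701
  -1 * (3)^4 = -81
  1 * (3)^3 = 27
  1 * (3)^2 = 9
  -7 * (3)^1 = -21
  constant: 9
Sum = 1701 - 81 + 27 + 9 - 21 + 9 = 1644


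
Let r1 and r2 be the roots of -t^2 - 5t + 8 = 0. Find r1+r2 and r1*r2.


For at^2+bt+c=0: sum = -b/a, product = c/a.
a=-1, b=-5, c=8
Sum = -(-5)/-1 = -5
Product = (8)/-1 = -8


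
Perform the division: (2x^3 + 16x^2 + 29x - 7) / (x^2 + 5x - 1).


(2x^3 + 16x^2 + 29x - 7) / (x^2 + 5x - 1)
Step 1: 2x * (x^2 + 5x - 1) = 2x^3 + 10x^2 - 2x; subtract.
Step 2: 6 * (x^2 + 5x - 1) = 6x^2 + 30x - 6; subtract.
Quotient: 2x + 6, Remainder: x - 1


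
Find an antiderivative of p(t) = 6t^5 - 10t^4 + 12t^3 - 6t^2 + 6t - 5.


Reverse power rule on each term:
  ∫ 6t^5 dt = t^6
  ∫ -10t^4 dt = -2t^5
  ∫ 12t^3 dt = 3t^4
  ∫ -6t^2 dt = -2t^3
  ∫ 6t dt = 3t^2
  ∫ -5 dt = -5t
F(t) = t^6 - 2t^5 + 3t^4 - 2t^3 + 3t^2 - 5t + C


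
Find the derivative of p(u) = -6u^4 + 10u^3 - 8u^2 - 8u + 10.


Apply the power rule term by term:
  d/du(-6u^4) = -24u^3
  d/du(10u^3) = 30u^2
  d/du(-8u^2) = -16u
  d/du(-8u) = -8
  d/du(10) = 0
p'(u) = -24u^3 + 30u^2 - 16u - 8


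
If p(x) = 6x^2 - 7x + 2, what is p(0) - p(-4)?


p(0) = 2
p(-4) = 126
p(0) - p(-4) = 2 - 126 = -124


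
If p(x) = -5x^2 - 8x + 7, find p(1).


Using direct substitution:
  -5 * (1)^2 = -5
  -8 * (1)^1 = -8
  constant: 7
Sum = -5 - 8 + 7 = -6


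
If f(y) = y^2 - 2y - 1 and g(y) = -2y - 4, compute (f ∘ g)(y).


Substitute g(y) into f:
f(g(y)) = 1*(-2y - 4)^2 + (-2)*(-2y - 4) + (-1)
(-2y - 4)^2 = 4y^2 + 16y + 16
Expand and combine: 4y^2 + 20y + 23


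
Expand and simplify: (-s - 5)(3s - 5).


Distribute each term of the first polynomial:
  (-s)(3s - 5) = -3s^2 + 5s
  (-5)(3s - 5) = -15s + 25
Sum: -3s^2 - 10s + 25


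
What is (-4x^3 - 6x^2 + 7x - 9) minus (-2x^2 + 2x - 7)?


Distribute the minus sign:
  (-4x^3 - 6x^2 + 7x - 9)
- (-2x^2 + 2x - 7)
Negate second polynomial: 2x^2 - 2x + 7
Add: -4x^3 - 4x^2 + 5x - 2


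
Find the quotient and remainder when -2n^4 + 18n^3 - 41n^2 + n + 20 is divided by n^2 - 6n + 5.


(-2n^4 + 18n^3 - 41n^2 + n + 20) / (n^2 - 6n + 5)
Step 1: -2n^2 * (n^2 - 6n + 5) = -2n^4 + 12n^3 - 10n^2; subtract.
Step 2: 6n * (n^2 - 6n + 5) = 6n^3 - 36n^2 + 30n; subtract.
Step 3: 5 * (n^2 - 6n + 5) = 5n^2 - 30n + 25; subtract.
Quotient: -2n^2 + 6n + 5, Remainder: n - 5


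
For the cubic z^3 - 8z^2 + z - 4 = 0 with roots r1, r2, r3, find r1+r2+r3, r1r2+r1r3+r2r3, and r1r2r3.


Monic cubic z^3+bz^2+cz+d=0: sum=-b, pairwise sum=c, product=-d.
b=-8, c=1, d=-4
r1+r2+r3 = 8
r1r2+r1r3+r2r3 = 1
r1r2r3 = 4


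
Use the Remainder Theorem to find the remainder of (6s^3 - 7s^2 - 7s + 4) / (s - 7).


By the Remainder Theorem, the remainder equals p(7):
  6*(7)^3 = 2058
  -7*(7)^2 = -343
  -7*(7)^1 = -49
  constant: 4
Sum: 2058 - 343 - 49 + 4 = 1670


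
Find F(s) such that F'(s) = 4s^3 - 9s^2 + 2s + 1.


Reverse power rule on each term:
  ∫ 4s^3 ds = s^4
  ∫ -9s^2 ds = -3s^3
  ∫ 2s ds = s^2
  ∫ 1 ds = s
F(s) = s^4 - 3s^3 + s^2 + s + C


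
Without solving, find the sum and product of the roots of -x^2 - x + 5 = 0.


For ax^2+bx+c=0: sum = -b/a, product = c/a.
a=-1, b=-1, c=5
Sum = -(-1)/-1 = -1
Product = (5)/-1 = -5


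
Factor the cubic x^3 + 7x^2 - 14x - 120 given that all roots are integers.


Try integer roots (divisors of -120). x=4: p(4)=0.
Divide out (x - 4): quotient is x^2 + 11x + 30.
Factor the quadratic: (x + 5)(x + 6)
Result: (x - 4)(x + 5)(x + 6)


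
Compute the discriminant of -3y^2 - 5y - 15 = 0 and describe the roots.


D = b^2 - 4ac = (-5)^2 - 4(-3)(-15) = 25 - 180 = -155
Since D < 0: two complex conjugate roots (no real roots)


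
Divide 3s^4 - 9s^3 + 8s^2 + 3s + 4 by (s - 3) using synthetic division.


Synthetic division with c = 3. Coefficients: 3, -9, 8, 3, 4
Bring down 3.
  3 * 3 = 9; 9 - 9 = 0
  0 * 3 = 0; 0 + 8 = 8
  8 * 3 = 24; 24 + 3 = 27
  27 * 3 = 81; 81 + 4 = 85
Quotient: 3s^3 + 8s + 27, Remainder: 85


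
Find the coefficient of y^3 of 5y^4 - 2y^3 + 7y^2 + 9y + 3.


Read off the coefficient of y^3: -2


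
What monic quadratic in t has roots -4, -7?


p(t) = (t + 4)(t + 7)
Expand: t^2 + 11t + 28


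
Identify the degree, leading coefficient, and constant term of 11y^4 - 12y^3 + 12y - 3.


Highest power of y is 4, with coefficient 11. Constant term is -3.
Degree = 4, leading coefficient = 11, constant term = -3


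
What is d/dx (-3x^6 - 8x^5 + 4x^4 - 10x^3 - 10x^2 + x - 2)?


Apply the power rule term by term:
  d/dx(-3x^6) = -18x^5
  d/dx(-8x^5) = -40x^4
  d/dx(4x^4) = 16x^3
  d/dx(-10x^3) = -30x^2
  d/dx(-10x^2) = -20x
  d/dx(x) = 1
  d/dx(-2) = 0
p'(x) = -18x^5 - 40x^4 + 16x^3 - 30x^2 - 20x + 1


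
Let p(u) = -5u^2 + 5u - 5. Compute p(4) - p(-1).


p(4) = -65
p(-1) = -15
p(4) - p(-1) = -65 + 15 = -50


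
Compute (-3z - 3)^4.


Expand (-3z - 3)^4 by repeated multiplication:
  (-3z - 3)^2 = 9z^2 + 18z + 9
  (-3z - 3)^3 = -27z^3 - 81z^2 - 81z - 27
= 81z^4 + 324z^3 + 486z^2 + 324z + 81


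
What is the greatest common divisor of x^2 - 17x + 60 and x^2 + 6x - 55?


Factor each:
  x^2 - 17x + 60 = (x - 5)(x - 12)
  x^2 + 6x - 55 = (x - 5)(x + 11)
Common monic factor: x - 5


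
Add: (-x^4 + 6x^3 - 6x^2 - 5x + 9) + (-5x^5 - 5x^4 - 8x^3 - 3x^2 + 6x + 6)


Align terms by degree and add:
  -x^4 + 6x^3 - 6x^2 - 5x + 9
  -5x^5 - 5x^4 - 8x^3 - 3x^2 + 6x + 6
= -5x^5 - 6x^4 - 2x^3 - 9x^2 + x + 15


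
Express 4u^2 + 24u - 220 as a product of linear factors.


Roots satisfy r1 + r2 = -b/a = -6 and r1*r2 = c/a = -55.
So r1 = 5, r2 = -11.
4u^2 + 24u - 220 = 4(u - r1)(u - r2) = 4(u - 5)(u + 11)


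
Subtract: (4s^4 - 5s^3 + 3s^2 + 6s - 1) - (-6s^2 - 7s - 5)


Distribute the minus sign:
  (4s^4 - 5s^3 + 3s^2 + 6s - 1)
- (-6s^2 - 7s - 5)
Negate second polynomial: 6s^2 + 7s + 5
Add: 4s^4 - 5s^3 + 9s^2 + 13s + 4


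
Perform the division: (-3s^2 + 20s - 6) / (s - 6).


(-3s^2 + 20s - 6) / (s - 6)
Step 1: -3s * (s - 6) = -3s^2 + 18s; subtract.
Step 2: 2 * (s - 6) = 2s - 12; subtract.
Quotient: -3s + 2, Remainder: 6


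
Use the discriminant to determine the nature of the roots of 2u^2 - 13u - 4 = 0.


D = b^2 - 4ac = (-13)^2 - 4(2)(-4) = 169 + 32 = 201
Since D > 0: two distinct irrational roots


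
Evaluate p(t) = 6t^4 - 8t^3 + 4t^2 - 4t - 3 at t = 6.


Using direct substitution:
  6 * (6)^4 = 7776
  -8 * (6)^3 = -1728
  4 * (6)^2 = 144
  -4 * (6)^1 = -24
  constant: -3
Sum = 7776 - 1728 + 144 - 24 - 3 = 6165


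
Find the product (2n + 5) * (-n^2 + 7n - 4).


Distribute each term of the first polynomial:
  (2n)(-n^2 + 7n - 4) = -2n^3 + 14n^2 - 8n
  (5)(-n^2 + 7n - 4) = -5n^2 + 35n - 20
Sum: -2n^3 + 9n^2 + 27n - 20


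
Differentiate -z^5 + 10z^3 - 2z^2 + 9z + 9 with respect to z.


Apply the power rule term by term:
  d/dz(-z^5) = -5z^4
  d/dz(10z^3) = 30z^2
  d/dz(-2z^2) = -4z
  d/dz(9z) = 9
  d/dz(9) = 0
p'(z) = -5z^4 + 30z^2 - 4z + 9


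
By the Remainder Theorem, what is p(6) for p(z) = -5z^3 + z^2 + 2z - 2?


By the Remainder Theorem, the remainder equals p(6):
  -5*(6)^3 = -1080
  1*(6)^2 = 36
  2*(6)^1 = 12
  constant: -2
Sum: -1080 + 36 + 12 - 2 = -1034


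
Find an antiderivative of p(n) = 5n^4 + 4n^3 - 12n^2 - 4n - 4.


Reverse power rule on each term:
  ∫ 5n^4 dn = n^5
  ∫ 4n^3 dn = n^4
  ∫ -12n^2 dn = -4n^3
  ∫ -4n dn = -2n^2
  ∫ -4 dn = -4n
F(n) = n^5 + n^4 - 4n^3 - 2n^2 - 4n + C


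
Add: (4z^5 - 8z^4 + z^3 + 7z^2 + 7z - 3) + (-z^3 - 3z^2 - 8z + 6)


Align terms by degree and add:
  4z^5 - 8z^4 + z^3 + 7z^2 + 7z - 3
  -z^3 - 3z^2 - 8z + 6
= 4z^5 - 8z^4 + 4z^2 - z + 3


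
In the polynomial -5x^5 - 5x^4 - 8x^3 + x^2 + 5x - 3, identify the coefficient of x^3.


Read off the coefficient of x^3: -8


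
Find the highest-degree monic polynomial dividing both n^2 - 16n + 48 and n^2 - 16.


Factor each:
  n^2 - 16n + 48 = (n - 4)(n - 12)
  n^2 - 16 = (n - 4)(n + 4)
Common monic factor: n - 4


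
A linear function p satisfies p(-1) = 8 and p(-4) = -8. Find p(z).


p(z) = mz + b. Using p(-1)=8, p(-4)=-8:
m = (8 + 8)/(-1 + 4) = 16/3 = 16/3
b = 8 - m*(-1) = 8 + 16/3 = 40/3
p(z) = (16/3)z + (40/3)


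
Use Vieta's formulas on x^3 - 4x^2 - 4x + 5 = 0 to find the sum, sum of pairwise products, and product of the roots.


Monic cubic x^3+bx^2+cx+d=0: sum=-b, pairwise sum=c, product=-d.
b=-4, c=-4, d=5
r1+r2+r3 = 4
r1r2+r1r3+r2r3 = -4
r1r2r3 = -5


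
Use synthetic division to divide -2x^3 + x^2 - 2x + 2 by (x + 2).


Synthetic division with c = -2. Coefficients: -2, 1, -2, 2
Bring down -2.
  -2 * -2 = 4; 4 + 1 = 5
  5 * -2 = -10; -10 - 2 = -12
  -12 * -2 = 24; 24 + 2 = 26
Quotient: -2x^2 + 5x - 12, Remainder: 26


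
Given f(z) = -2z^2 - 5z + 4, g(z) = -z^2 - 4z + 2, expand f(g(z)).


Substitute g(z) into f:
f(g(z)) = -2*(-z^2 - 4z + 2)^2 + (-5)*(-z^2 - 4z + 2) + 4
(-z^2 - 4z + 2)^2 = z^4 + 8z^3 + 12z^2 - 16z + 4
Expand and combine: -2z^4 - 16z^3 - 19z^2 + 52z - 14


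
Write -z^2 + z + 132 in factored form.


Roots satisfy r1 + r2 = -b/a = 1 and r1*r2 = c/a = -132.
So r1 = -11, r2 = 12.
-z^2 + z + 132 = -(z - r1)(z - r2) = -(z + 11)(z - 12)


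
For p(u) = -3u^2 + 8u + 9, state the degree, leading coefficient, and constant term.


Highest power of u is 2, with coefficient -3. Constant term is 9.
Degree = 2, leading coefficient = -3, constant term = 9


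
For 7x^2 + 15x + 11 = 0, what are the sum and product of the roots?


For ax^2+bx+c=0: sum = -b/a, product = c/a.
a=7, b=15, c=11
Sum = -(15)/7 = -15/7
Product = (11)/7 = 11/7


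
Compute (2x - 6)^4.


Expand (2x - 6)^4 by repeated multiplication:
  (2x - 6)^2 = 4x^2 - 24x + 36
  (2x - 6)^3 = 8x^3 - 72x^2 + 216x - 216
= 16x^4 - 192x^3 + 864x^2 - 1728x + 1296


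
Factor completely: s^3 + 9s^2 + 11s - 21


Try integer roots (divisors of -21). s=-3: p(-3)=0.
Divide out (s + 3): quotient is s^2 + 6s - 7.
Factor the quadratic: (s - 1)(s + 7)
Result: (s + 3)(s - 1)(s + 7)


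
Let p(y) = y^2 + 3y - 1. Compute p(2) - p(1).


p(2) = 9
p(1) = 3
p(2) - p(1) = 9 - 3 = 6


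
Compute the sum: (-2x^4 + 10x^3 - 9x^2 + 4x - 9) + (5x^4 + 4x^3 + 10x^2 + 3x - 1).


Align terms by degree and add:
  -2x^4 + 10x^3 - 9x^2 + 4x - 9
+ 5x^4 + 4x^3 + 10x^2 + 3x - 1
= 3x^4 + 14x^3 + x^2 + 7x - 10


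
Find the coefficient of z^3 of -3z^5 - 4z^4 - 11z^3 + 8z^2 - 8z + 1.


Read off the coefficient of z^3: -11


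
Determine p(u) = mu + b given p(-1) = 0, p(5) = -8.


p(u) = mu + b. Using p(-1)=0, p(5)=-8:
m = (0 + 8)/(-1 - 5) = 8/-6 = -4/3
b = 0 - m*(-1) = 0 - 4/3 = -4/3
p(u) = -(4/3)u - (4/3)


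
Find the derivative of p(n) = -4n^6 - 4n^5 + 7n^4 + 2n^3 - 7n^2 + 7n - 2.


Apply the power rule term by term:
  d/dn(-4n^6) = -24n^5
  d/dn(-4n^5) = -20n^4
  d/dn(7n^4) = 28n^3
  d/dn(2n^3) = 6n^2
  d/dn(-7n^2) = -14n
  d/dn(7n) = 7
  d/dn(-2) = 0
p'(n) = -24n^5 - 20n^4 + 28n^3 + 6n^2 - 14n + 7


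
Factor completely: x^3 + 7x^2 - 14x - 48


Try integer roots (divisors of -48). x=-2: p(-2)=0.
Divide out (x + 2): quotient is x^2 + 5x - 24.
Factor the quadratic: (x + 8)(x - 3)
Result: (x + 2)(x + 8)(x - 3)


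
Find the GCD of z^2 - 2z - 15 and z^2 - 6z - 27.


Factor each:
  z^2 - 2z - 15 = (z + 3)(z - 5)
  z^2 - 6z - 27 = (z + 3)(z - 9)
Common monic factor: z + 3


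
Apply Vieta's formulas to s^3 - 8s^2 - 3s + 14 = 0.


Monic cubic s^3+bs^2+cs+d=0: sum=-b, pairwise sum=c, product=-d.
b=-8, c=-3, d=14
r1+r2+r3 = 8
r1r2+r1r3+r2r3 = -3
r1r2r3 = -14


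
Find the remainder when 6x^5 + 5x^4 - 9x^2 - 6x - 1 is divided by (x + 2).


By the Remainder Theorem, the remainder equals p(-2):
  6*(-2)^5 = -192
  5*(-2)^4 = 80
  0*(-2)^3 = 0
  -9*(-2)^2 = -36
  -6*(-2)^1 = 12
  constant: -1
Sum: -192 + 80 + 0 - 36 + 12 - 1 = -137


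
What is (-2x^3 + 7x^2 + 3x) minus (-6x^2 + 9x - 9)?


Distribute the minus sign:
  (-2x^3 + 7x^2 + 3x)
- (-6x^2 + 9x - 9)
Negate second polynomial: 6x^2 - 9x + 9
Add: -2x^3 + 13x^2 - 6x + 9


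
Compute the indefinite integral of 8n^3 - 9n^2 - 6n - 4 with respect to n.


Reverse power rule on each term:
  ∫ 8n^3 dn = 2n^4
  ∫ -9n^2 dn = -3n^3
  ∫ -6n dn = -3n^2
  ∫ -4 dn = -4n
F(n) = 2n^4 - 3n^3 - 3n^2 - 4n + C


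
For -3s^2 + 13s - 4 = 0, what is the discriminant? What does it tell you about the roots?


D = b^2 - 4ac = (13)^2 - 4(-3)(-4) = 169 - 48 = 121
Since D > 0: two distinct rational roots


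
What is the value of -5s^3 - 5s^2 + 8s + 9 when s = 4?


Using direct substitution:
  -5 * (4)^3 = -320
  -5 * (4)^2 = -80
  8 * (4)^1 = 32
  constant: 9
Sum = -320 - 80 + 32 + 9 = -359


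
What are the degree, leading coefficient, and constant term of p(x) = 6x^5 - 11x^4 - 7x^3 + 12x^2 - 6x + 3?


Highest power of x is 5, with coefficient 6. Constant term is 3.
Degree = 5, leading coefficient = 6, constant term = 3


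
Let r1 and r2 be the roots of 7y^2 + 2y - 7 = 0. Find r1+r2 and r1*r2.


For ay^2+by+c=0: sum = -b/a, product = c/a.
a=7, b=2, c=-7
Sum = -(2)/7 = -2/7
Product = (-7)/7 = -1


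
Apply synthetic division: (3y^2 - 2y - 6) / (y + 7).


Synthetic division with c = -7. Coefficients: 3, -2, -6
Bring down 3.
  3 * -7 = -21; -21 - 2 = -23
  -23 * -7 = 161; 161 - 6 = 155
Quotient: 3y - 23, Remainder: 155


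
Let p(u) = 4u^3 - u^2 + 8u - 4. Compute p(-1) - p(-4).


p(-1) = -17
p(-4) = -308
p(-1) - p(-4) = -17 + 308 = 291


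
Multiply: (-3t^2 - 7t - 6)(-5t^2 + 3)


Distribute each term of the first polynomial:
  (-3t^2)(-5t^2 + 3) = 15t^4 - 9t^2
  (-7t)(-5t^2 + 3) = 35t^3 - 21t
  (-6)(-5t^2 + 3) = 30t^2 - 18
Sum: 15t^4 + 35t^3 + 21t^2 - 21t - 18


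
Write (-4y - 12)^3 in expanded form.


Expand (-4y - 12)^3 by repeated multiplication:
  (-4y - 12)^2 = 16y^2 + 96y + 144
= -64y^3 - 576y^2 - 1728y - 1728


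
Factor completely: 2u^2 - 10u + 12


Roots satisfy r1 + r2 = -b/a = 5 and r1*r2 = c/a = 6.
So r1 = 2, r2 = 3.
2u^2 - 10u + 12 = 2(u - r1)(u - r2) = 2(u - 2)(u - 3)


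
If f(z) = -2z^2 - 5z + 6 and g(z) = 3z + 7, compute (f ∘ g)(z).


Substitute g(z) into f:
f(g(z)) = -2*(3z + 7)^2 + (-5)*(3z + 7) + 6
(3z + 7)^2 = 9z^2 + 42z + 49
Expand and combine: -18z^2 - 99z - 127


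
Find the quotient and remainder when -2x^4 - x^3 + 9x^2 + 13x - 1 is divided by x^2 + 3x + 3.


(-2x^4 - x^3 + 9x^2 + 13x - 1) / (x^2 + 3x + 3)
Step 1: -2x^2 * (x^2 + 3x + 3) = -2x^4 - 6x^3 - 6x^2; subtract.
Step 2: 5x * (x^2 + 3x + 3) = 5x^3 + 15x^2 + 15x; subtract.
Step 3: 0 * (x^2 + 3x + 3) = 0; subtract.
Quotient: -2x^2 + 5x, Remainder: -2x - 1


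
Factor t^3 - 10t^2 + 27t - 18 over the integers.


Try integer roots (divisors of -18). t=1: p(1)=0.
Divide out (t - 1): quotient is t^2 - 9t + 18.
Factor the quadratic: (t - 3)(t - 6)
Result: (t - 1)(t - 3)(t - 6)


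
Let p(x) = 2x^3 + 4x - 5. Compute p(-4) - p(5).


p(-4) = -149
p(5) = 265
p(-4) - p(5) = -149 - 265 = -414


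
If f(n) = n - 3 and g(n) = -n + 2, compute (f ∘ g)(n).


Substitute g(n) into f:
f(g(n)) = 1*(-n + 2) + (-3)
Expand and combine: -n - 1


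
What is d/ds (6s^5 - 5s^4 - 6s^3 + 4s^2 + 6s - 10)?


Apply the power rule term by term:
  d/ds(6s^5) = 30s^4
  d/ds(-5s^4) = -20s^3
  d/ds(-6s^3) = -18s^2
  d/ds(4s^2) = 8s
  d/ds(6s) = 6
  d/ds(-10) = 0
p'(s) = 30s^4 - 20s^3 - 18s^2 + 8s + 6


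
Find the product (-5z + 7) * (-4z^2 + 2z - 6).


Distribute each term of the first polynomial:
  (-5z)(-4z^2 + 2z - 6) = 20z^3 - 10z^2 + 30z
  (7)(-4z^2 + 2z - 6) = -28z^2 + 14z - 42
Sum: 20z^3 - 38z^2 + 44z - 42


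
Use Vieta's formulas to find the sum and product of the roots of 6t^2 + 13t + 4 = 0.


For at^2+bt+c=0: sum = -b/a, product = c/a.
a=6, b=13, c=4
Sum = -(13)/6 = -13/6
Product = (4)/6 = 2/3


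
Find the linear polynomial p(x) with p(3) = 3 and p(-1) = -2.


p(x) = mx + b. Using p(3)=3, p(-1)=-2:
m = (3 + 2)/(3 + 1) = 5/4 = 5/4
b = 3 - m*(3) = 3 - 15/4 = -3/4
p(x) = (5/4)x - (3/4)


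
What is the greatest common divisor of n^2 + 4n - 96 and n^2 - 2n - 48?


Factor each:
  n^2 + 4n - 96 = (n - 8)(n + 12)
  n^2 - 2n - 48 = (n - 8)(n + 6)
Common monic factor: n - 8


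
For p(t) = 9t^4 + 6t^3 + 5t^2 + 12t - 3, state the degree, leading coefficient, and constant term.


Highest power of t is 4, with coefficient 9. Constant term is -3.
Degree = 4, leading coefficient = 9, constant term = -3


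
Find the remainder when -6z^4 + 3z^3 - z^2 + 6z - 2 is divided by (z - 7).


By the Remainder Theorem, the remainder equals p(7):
  -6*(7)^4 = -14406
  3*(7)^3 = 1029
  -1*(7)^2 = -49
  6*(7)^1 = 42
  constant: -2
Sum: -14406 + 1029 - 49 + 42 - 2 = -13386


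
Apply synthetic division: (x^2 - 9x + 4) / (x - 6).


Synthetic division with c = 6. Coefficients: 1, -9, 4
Bring down 1.
  1 * 6 = 6; 6 - 9 = -3
  -3 * 6 = -18; -18 + 4 = -14
Quotient: x - 3, Remainder: -14


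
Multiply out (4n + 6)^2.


Expand (4n + 6)^2 by repeated multiplication:
= 16n^2 + 48n + 36


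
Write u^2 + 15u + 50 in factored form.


Roots satisfy r1 + r2 = -b/a = -15 and r1*r2 = c/a = 50.
So r1 = -10, r2 = -5.
u^2 + 15u + 50 = (u - r1)(u - r2) = (u + 10)(u + 5)


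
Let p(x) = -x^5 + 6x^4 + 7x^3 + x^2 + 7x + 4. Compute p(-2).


Using direct substitution:
  -1 * (-2)^5 = 32
  6 * (-2)^4 = 96
  7 * (-2)^3 = -56
  1 * (-2)^2 = 4
  7 * (-2)^1 = -14
  constant: 4
Sum = 32 + 96 - 56 + 4 - 14 + 4 = 66
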